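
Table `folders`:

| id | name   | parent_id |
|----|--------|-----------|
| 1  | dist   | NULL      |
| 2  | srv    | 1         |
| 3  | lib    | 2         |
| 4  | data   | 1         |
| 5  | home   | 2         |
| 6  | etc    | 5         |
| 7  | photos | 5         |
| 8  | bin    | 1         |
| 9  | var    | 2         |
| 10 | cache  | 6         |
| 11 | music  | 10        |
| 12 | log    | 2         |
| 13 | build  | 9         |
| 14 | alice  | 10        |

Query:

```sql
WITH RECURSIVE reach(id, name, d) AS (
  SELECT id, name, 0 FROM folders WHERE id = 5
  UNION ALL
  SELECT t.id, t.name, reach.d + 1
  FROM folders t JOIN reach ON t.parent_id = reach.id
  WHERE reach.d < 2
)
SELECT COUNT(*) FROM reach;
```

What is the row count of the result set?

Base: id=5 (home) at d 0.
Iteration 1: rows with parent_id in {5} -> etc (id 6, d 1), photos (id 7, d 1).
Iteration 2: rows with parent_id in {6,7} -> cache (id 10, d 2).
Iteration 3: d < 2 fails for all current rows; recursion stops.
Total rows emitted: 4.

4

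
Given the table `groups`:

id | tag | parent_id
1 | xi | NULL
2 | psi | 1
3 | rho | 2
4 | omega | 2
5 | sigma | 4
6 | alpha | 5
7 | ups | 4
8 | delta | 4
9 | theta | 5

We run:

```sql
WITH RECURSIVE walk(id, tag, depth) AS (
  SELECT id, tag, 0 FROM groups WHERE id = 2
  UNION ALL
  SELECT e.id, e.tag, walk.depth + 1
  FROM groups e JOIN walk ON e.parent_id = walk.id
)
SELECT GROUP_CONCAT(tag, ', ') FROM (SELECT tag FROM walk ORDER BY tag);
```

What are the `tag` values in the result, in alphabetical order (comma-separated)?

Base: id=2 (psi) at depth 0.
Iteration 1: rows with parent_id in {2} -> rho (id 3, depth 1), omega (id 4, depth 1).
Iteration 2: rows with parent_id in {3,4} -> sigma (id 5, depth 2), ups (id 7, depth 2), delta (id 8, depth 2).
Iteration 3: rows with parent_id in {5,7,8} -> alpha (id 6, depth 3), theta (id 9, depth 3).
Iteration 4: no rows with parent_id in {6,9}; recursion stops.

alpha, delta, omega, psi, rho, sigma, theta, ups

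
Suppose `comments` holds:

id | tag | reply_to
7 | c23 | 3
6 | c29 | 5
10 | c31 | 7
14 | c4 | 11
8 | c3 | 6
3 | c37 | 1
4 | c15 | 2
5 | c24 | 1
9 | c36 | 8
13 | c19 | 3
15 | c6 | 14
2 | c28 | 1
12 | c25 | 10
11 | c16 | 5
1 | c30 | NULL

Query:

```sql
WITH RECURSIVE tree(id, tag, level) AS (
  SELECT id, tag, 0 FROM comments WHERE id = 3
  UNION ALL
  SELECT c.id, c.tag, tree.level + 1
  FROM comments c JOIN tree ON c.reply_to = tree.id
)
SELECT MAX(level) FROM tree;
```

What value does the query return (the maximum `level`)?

3

Base: id=3 (c37) at level 0.
Iteration 1: rows with reply_to in {3} -> c23 (id 7, level 1), c19 (id 13, level 1).
Iteration 2: rows with reply_to in {7,13} -> c31 (id 10, level 2).
Iteration 3: rows with reply_to in {10} -> c25 (id 12, level 3).
Iteration 4: no rows with reply_to in {12}; recursion stops.
level values: 0, 1, 1, 2, 3; the maximum is 3.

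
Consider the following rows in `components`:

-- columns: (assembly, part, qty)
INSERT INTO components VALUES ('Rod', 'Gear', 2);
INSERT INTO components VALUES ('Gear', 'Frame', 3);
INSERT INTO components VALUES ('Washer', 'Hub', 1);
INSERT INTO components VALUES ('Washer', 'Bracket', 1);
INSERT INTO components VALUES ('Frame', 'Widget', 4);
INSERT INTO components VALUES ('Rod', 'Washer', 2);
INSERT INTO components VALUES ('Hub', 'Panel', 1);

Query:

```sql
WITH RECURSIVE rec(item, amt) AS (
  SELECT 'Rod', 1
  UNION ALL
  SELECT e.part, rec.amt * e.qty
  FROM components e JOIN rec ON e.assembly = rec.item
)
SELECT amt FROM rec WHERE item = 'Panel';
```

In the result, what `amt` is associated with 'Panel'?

2

Base: (Rod, amt=1).
Iteration 1: components of {Rod} -> Gear = 1*2 = 2, Washer = 1*2 = 2.
Iteration 2: components of {Gear,Washer} -> Bracket = 2*1 = 2, Frame = 2*3 = 6, Hub = 2*1 = 2.
Iteration 3: components of {Bracket,Frame,Hub} -> Panel = 2*1 = 2, Widget = 6*4 = 24.
Iteration 4: no further components; recursion stops.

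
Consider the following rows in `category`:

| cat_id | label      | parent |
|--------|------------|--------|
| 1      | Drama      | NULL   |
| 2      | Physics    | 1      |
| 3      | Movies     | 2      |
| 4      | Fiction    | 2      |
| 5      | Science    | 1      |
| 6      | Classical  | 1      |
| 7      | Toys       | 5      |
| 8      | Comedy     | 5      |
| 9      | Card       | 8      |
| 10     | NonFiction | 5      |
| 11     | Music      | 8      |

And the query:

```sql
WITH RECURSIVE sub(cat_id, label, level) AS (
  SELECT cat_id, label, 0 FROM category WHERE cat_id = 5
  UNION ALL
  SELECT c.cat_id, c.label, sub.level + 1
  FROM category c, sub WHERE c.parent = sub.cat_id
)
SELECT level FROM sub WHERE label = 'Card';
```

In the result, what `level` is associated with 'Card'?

Base: cat_id=5 (Science) at level 0.
Iteration 1: rows with parent in {5} -> Toys (id 7, level 1), Comedy (id 8, level 1), NonFiction (id 10, level 1).
Iteration 2: rows with parent in {7,8,10} -> Card (id 9, level 2), Music (id 11, level 2).
Iteration 3: no rows with parent in {9,11}; recursion stops.

2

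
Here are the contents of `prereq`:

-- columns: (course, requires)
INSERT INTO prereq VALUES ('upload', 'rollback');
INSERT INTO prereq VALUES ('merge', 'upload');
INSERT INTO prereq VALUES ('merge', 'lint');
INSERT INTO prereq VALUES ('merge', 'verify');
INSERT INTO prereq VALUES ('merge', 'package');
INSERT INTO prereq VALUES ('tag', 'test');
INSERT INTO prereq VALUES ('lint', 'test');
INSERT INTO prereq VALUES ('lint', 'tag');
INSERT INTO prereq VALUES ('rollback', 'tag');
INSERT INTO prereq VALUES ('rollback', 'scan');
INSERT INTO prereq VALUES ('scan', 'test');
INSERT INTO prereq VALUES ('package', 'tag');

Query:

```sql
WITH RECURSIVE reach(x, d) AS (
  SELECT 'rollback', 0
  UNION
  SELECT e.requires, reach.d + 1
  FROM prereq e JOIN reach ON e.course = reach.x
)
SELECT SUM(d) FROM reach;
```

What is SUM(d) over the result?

Base: (rollback, d=0).
Iteration 1: edges from {rollback} -> (scan, d=1), (tag, d=1).
Iteration 2: edges from {scan,tag} -> (test, d=2). [UNION drops 1 duplicate row(s)]
Iteration 3: no outgoing edges from {test}; recursion stops.
SUM(d) = 0 + 1 + 1 + 2 = 4.

4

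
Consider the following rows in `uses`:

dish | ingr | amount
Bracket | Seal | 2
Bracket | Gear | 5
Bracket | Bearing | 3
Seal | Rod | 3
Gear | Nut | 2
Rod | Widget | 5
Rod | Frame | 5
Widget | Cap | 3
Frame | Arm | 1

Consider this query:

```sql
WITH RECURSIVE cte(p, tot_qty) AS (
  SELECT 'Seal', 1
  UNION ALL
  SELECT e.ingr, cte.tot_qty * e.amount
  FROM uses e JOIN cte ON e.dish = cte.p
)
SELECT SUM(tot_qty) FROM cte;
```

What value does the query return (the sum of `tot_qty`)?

94

Base: (Seal, tot_qty=1).
Iteration 1: components of {Seal} -> Rod = 1*3 = 3.
Iteration 2: components of {Rod} -> Frame = 3*5 = 15, Widget = 3*5 = 15.
Iteration 3: components of {Frame,Widget} -> Arm = 15*1 = 15, Cap = 15*3 = 45.
Iteration 4: no further components; recursion stops.
SUM(tot_qty) = 1 + 3 + 15 + 15 + 45 + 15 = 94.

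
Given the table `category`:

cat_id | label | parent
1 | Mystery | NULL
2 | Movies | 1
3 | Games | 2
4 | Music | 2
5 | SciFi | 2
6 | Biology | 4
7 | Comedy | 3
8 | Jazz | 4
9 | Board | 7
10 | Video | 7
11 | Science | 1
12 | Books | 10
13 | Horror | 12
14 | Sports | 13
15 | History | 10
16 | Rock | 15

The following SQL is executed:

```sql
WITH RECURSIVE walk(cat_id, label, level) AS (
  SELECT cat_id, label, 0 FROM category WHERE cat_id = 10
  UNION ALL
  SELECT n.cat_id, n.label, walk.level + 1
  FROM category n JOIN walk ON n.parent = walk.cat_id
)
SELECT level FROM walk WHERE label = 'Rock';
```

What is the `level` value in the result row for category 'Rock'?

Base: cat_id=10 (Video) at level 0.
Iteration 1: rows with parent in {10} -> Books (id 12, level 1), History (id 15, level 1).
Iteration 2: rows with parent in {12,15} -> Horror (id 13, level 2), Rock (id 16, level 2).
Iteration 3: rows with parent in {13,16} -> Sports (id 14, level 3).
Iteration 4: no rows with parent in {14}; recursion stops.

2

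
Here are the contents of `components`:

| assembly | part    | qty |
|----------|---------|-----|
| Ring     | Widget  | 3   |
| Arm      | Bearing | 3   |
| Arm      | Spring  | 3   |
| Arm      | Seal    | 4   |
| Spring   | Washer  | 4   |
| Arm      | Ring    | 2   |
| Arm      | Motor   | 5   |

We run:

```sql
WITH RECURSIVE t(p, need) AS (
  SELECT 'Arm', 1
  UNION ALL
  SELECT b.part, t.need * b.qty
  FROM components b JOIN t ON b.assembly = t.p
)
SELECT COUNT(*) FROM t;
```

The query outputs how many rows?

8

Base: (Arm, need=1).
Iteration 1: components of {Arm} -> Bearing = 1*3 = 3, Motor = 1*5 = 5, Ring = 1*2 = 2, Seal = 1*4 = 4, Spring = 1*3 = 3.
Iteration 2: components of {Bearing,Motor,Ring,Seal,Spring} -> Washer = 3*4 = 12, Widget = 2*3 = 6.
Iteration 3: no further components; recursion stops.
Total rows emitted: 8.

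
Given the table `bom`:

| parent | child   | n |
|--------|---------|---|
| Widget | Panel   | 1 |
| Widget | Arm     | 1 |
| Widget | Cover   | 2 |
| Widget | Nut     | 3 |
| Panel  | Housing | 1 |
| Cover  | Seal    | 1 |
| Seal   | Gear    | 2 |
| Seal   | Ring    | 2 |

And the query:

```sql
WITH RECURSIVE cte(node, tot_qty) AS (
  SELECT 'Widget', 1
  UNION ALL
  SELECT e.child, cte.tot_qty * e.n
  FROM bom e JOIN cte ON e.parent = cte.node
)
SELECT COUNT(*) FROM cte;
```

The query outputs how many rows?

9

Base: (Widget, tot_qty=1).
Iteration 1: components of {Widget} -> Arm = 1*1 = 1, Cover = 1*2 = 2, Nut = 1*3 = 3, Panel = 1*1 = 1.
Iteration 2: components of {Arm,Cover,Nut,Panel} -> Housing = 1*1 = 1, Seal = 2*1 = 2.
Iteration 3: components of {Housing,Seal} -> Gear = 2*2 = 4, Ring = 2*2 = 4.
Iteration 4: no further components; recursion stops.
Total rows emitted: 9.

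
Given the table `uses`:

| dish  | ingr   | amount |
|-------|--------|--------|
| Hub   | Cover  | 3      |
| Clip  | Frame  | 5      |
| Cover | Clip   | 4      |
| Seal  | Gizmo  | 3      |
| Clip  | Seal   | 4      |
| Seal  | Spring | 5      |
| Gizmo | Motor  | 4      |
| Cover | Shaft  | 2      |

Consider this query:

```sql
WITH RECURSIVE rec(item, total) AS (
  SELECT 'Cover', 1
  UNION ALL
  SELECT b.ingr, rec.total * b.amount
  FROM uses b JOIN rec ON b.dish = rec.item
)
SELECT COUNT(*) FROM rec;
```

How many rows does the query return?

8

Base: (Cover, total=1).
Iteration 1: components of {Cover} -> Clip = 1*4 = 4, Shaft = 1*2 = 2.
Iteration 2: components of {Clip,Shaft} -> Frame = 4*5 = 20, Seal = 4*4 = 16.
Iteration 3: components of {Frame,Seal} -> Gizmo = 16*3 = 48, Spring = 16*5 = 80.
Iteration 4: components of {Gizmo,Spring} -> Motor = 48*4 = 192.
Iteration 5: no further components; recursion stops.
Total rows emitted: 8.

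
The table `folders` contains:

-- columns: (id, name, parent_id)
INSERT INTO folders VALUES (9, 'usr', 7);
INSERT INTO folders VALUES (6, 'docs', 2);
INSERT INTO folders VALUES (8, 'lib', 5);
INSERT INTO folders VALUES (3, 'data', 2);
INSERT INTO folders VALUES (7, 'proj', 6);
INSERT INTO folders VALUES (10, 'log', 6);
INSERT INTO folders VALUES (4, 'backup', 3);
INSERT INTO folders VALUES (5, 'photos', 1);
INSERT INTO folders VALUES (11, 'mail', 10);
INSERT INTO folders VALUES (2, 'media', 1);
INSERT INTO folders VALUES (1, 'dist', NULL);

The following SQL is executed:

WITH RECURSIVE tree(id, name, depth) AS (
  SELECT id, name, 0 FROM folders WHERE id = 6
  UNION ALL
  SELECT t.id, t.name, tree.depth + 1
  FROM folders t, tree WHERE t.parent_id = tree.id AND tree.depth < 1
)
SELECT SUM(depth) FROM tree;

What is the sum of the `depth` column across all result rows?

2

Base: id=6 (docs) at depth 0.
Iteration 1: rows with parent_id in {6} -> proj (id 7, depth 1), log (id 10, depth 1).
Iteration 2: depth < 1 fails for all current rows; recursion stops.
SUM(depth) = 0 + 1 + 1 = 2.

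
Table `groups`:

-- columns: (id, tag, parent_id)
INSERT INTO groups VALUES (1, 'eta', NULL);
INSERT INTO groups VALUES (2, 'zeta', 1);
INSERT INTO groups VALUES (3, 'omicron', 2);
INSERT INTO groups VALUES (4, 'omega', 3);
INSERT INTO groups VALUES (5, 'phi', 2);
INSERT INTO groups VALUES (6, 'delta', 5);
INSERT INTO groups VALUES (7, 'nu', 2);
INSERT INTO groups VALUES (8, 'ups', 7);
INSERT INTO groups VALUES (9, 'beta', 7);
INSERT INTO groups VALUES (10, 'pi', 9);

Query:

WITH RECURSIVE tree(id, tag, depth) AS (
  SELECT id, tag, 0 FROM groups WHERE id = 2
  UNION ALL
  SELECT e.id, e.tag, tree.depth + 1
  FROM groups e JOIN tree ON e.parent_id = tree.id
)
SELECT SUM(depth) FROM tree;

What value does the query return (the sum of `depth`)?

Base: id=2 (zeta) at depth 0.
Iteration 1: rows with parent_id in {2} -> omicron (id 3, depth 1), phi (id 5, depth 1), nu (id 7, depth 1).
Iteration 2: rows with parent_id in {3,5,7} -> omega (id 4, depth 2), delta (id 6, depth 2), ups (id 8, depth 2), beta (id 9, depth 2).
Iteration 3: rows with parent_id in {4,6,8,9} -> pi (id 10, depth 3).
Iteration 4: no rows with parent_id in {10}; recursion stops.
SUM(depth) = 0 + 1 + 1 + 1 + 2 + 2 + 2 + 2 + 3 = 14.

14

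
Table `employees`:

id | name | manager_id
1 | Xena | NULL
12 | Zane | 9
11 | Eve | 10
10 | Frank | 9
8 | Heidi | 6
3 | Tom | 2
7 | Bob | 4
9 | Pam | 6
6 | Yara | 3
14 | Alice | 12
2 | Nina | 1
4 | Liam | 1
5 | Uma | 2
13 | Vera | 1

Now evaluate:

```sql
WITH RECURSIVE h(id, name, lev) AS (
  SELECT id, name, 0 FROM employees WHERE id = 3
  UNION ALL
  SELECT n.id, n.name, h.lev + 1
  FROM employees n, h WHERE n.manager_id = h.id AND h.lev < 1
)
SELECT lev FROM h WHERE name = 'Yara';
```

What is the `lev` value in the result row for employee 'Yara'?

Base: id=3 (Tom) at lev 0.
Iteration 1: rows with manager_id in {3} -> Yara (id 6, lev 1).
Iteration 2: lev < 1 fails for all current rows; recursion stops.

1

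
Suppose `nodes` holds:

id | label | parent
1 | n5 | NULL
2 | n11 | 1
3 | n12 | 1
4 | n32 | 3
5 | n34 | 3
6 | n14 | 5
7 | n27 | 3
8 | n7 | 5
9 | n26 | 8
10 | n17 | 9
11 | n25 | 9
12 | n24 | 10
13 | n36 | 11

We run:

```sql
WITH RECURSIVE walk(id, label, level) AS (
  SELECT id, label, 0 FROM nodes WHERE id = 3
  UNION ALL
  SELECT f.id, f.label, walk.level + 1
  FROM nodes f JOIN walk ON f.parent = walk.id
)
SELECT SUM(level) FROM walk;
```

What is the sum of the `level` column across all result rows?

Base: id=3 (n12) at level 0.
Iteration 1: rows with parent in {3} -> n32 (id 4, level 1), n34 (id 5, level 1), n27 (id 7, level 1).
Iteration 2: rows with parent in {4,5,7} -> n14 (id 6, level 2), n7 (id 8, level 2).
Iteration 3: rows with parent in {6,8} -> n26 (id 9, level 3).
Iteration 4: rows with parent in {9} -> n17 (id 10, level 4), n25 (id 11, level 4).
Iteration 5: rows with parent in {10,11} -> n24 (id 12, level 5), n36 (id 13, level 5).
Iteration 6: no rows with parent in {12,13}; recursion stops.
SUM(level) = 0 + 1 + 1 + 1 + 2 + 2 + 3 + 4 + 4 + 5 + 5 = 28.

28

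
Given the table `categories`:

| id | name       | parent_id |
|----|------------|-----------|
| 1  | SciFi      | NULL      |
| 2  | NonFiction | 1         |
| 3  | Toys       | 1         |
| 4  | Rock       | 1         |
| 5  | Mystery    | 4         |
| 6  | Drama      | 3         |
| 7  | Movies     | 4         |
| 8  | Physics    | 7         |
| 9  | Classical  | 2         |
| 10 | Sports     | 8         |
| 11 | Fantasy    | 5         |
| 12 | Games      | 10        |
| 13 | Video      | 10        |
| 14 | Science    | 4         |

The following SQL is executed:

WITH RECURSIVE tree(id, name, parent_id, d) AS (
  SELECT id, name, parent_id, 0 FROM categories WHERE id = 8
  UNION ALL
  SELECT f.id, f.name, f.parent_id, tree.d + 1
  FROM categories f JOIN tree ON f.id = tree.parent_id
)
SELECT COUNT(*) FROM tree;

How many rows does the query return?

Base: id=8 (Physics), parent_id=7, d 0.
Iteration 1: join on id=7 -> Movies (id 7, parent_id=4, d 1).
Iteration 2: join on id=4 -> Rock (id 4, parent_id=1, d 2).
Iteration 3: join on id=1 -> SciFi (id 1, parent_id=NULL, d 3).
Iteration 4: parent_id is NULL; no match; recursion stops.
Total rows emitted: 4.

4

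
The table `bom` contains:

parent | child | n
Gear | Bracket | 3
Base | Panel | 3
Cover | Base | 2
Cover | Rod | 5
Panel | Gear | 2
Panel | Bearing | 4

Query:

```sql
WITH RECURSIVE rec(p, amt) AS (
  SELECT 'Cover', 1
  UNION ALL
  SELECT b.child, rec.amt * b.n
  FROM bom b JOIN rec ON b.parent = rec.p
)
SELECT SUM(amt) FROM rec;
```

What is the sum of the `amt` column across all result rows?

Base: (Cover, amt=1).
Iteration 1: components of {Cover} -> Base = 1*2 = 2, Rod = 1*5 = 5.
Iteration 2: components of {Base,Rod} -> Panel = 2*3 = 6.
Iteration 3: components of {Panel} -> Bearing = 6*4 = 24, Gear = 6*2 = 12.
Iteration 4: components of {Bearing,Gear} -> Bracket = 12*3 = 36.
Iteration 5: no further components; recursion stops.
SUM(amt) = 1 + 2 + 5 + 6 + 12 + 24 + 36 = 86.

86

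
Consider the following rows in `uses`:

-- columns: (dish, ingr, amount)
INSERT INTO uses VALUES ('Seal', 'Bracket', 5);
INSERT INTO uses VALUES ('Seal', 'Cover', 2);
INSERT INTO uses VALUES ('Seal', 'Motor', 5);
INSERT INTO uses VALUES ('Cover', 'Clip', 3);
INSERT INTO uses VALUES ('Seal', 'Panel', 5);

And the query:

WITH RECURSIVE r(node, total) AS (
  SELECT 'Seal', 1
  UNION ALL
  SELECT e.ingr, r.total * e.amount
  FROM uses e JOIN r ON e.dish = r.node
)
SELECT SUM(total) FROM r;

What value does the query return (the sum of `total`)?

24

Base: (Seal, total=1).
Iteration 1: components of {Seal} -> Bracket = 1*5 = 5, Cover = 1*2 = 2, Motor = 1*5 = 5, Panel = 1*5 = 5.
Iteration 2: components of {Bracket,Cover,Motor,Panel} -> Clip = 2*3 = 6.
Iteration 3: no further components; recursion stops.
SUM(total) = 1 + 5 + 2 + 5 + 5 + 6 = 24.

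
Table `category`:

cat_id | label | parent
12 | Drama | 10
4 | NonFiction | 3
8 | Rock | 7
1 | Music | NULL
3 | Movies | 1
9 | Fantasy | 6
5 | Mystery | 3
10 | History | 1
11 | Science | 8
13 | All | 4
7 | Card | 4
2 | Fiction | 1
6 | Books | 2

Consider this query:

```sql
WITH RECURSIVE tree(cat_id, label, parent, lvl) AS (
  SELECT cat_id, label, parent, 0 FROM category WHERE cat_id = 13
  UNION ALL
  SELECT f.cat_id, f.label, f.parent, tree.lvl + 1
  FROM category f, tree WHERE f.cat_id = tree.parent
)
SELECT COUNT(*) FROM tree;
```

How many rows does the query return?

Base: cat_id=13 (All), parent=4, lvl 0.
Iteration 1: join on cat_id=4 -> NonFiction (id 4, parent=3, lvl 1).
Iteration 2: join on cat_id=3 -> Movies (id 3, parent=1, lvl 2).
Iteration 3: join on cat_id=1 -> Music (id 1, parent=NULL, lvl 3).
Iteration 4: parent is NULL; no match; recursion stops.
Total rows emitted: 4.

4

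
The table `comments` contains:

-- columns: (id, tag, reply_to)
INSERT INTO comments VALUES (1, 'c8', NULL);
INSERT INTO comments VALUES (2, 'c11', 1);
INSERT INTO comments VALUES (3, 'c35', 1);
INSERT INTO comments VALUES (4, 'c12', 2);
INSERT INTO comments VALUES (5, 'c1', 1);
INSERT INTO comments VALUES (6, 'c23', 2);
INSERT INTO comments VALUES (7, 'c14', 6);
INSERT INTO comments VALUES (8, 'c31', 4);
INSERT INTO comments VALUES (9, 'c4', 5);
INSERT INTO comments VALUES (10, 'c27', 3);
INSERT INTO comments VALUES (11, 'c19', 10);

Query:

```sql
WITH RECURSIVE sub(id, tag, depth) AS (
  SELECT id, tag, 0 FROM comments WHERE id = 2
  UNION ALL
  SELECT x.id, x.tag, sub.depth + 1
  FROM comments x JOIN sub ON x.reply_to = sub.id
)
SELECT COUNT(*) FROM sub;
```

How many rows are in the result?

Base: id=2 (c11) at depth 0.
Iteration 1: rows with reply_to in {2} -> c12 (id 4, depth 1), c23 (id 6, depth 1).
Iteration 2: rows with reply_to in {4,6} -> c14 (id 7, depth 2), c31 (id 8, depth 2).
Iteration 3: no rows with reply_to in {7,8}; recursion stops.
Total rows emitted: 5.

5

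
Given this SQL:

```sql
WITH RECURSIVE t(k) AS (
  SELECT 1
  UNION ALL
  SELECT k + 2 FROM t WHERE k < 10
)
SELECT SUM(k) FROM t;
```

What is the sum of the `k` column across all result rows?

Base: k=1.
Iteration 1: 1 < 10 holds -> k = 1 + 2 = 3.
Iteration 2: 3 < 10 holds -> k = 3 + 2 = 5.
Iteration 3: 5 < 10 holds -> k = 5 + 2 = 7.
Iteration 4: 7 < 10 holds -> k = 7 + 2 = 9.
Iteration 5: 9 < 10 holds -> k = 9 + 2 = 11.
Iteration 6: 11 < 10 fails; recursion stops.
SUM(k) = 1 + 3 + 5 + 7 + 9 + 11 = 36.

36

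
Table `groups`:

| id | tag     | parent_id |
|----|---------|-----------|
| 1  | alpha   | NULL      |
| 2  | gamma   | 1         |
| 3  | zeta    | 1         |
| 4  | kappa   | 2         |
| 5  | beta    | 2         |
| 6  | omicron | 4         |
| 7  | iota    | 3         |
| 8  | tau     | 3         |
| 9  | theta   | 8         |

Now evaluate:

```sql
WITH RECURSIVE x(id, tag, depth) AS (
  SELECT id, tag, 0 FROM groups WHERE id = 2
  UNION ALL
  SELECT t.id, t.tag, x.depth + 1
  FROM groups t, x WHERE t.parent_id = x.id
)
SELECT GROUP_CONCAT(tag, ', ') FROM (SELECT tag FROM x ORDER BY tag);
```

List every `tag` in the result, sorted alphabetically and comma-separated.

beta, gamma, kappa, omicron

Base: id=2 (gamma) at depth 0.
Iteration 1: rows with parent_id in {2} -> kappa (id 4, depth 1), beta (id 5, depth 1).
Iteration 2: rows with parent_id in {4,5} -> omicron (id 6, depth 2).
Iteration 3: no rows with parent_id in {6}; recursion stops.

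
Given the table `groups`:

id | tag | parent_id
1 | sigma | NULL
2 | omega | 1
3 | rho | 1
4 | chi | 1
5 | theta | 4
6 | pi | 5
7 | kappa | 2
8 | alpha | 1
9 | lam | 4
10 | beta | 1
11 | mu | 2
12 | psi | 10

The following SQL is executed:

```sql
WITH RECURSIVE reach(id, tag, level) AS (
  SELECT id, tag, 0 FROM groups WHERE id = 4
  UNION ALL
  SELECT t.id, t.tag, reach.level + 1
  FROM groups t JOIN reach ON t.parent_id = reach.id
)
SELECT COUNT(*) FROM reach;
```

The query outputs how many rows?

Base: id=4 (chi) at level 0.
Iteration 1: rows with parent_id in {4} -> theta (id 5, level 1), lam (id 9, level 1).
Iteration 2: rows with parent_id in {5,9} -> pi (id 6, level 2).
Iteration 3: no rows with parent_id in {6}; recursion stops.
Total rows emitted: 4.

4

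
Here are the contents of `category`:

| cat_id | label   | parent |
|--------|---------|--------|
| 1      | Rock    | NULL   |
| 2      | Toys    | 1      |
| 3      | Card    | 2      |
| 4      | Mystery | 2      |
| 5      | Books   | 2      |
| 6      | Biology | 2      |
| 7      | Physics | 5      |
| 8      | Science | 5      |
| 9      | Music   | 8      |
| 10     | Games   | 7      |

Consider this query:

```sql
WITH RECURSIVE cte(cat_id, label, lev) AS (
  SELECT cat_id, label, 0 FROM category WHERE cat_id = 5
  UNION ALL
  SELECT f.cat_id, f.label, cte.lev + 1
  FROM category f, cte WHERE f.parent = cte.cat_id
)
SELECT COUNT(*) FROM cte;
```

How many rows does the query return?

5

Base: cat_id=5 (Books) at lev 0.
Iteration 1: rows with parent in {5} -> Physics (id 7, lev 1), Science (id 8, lev 1).
Iteration 2: rows with parent in {7,8} -> Music (id 9, lev 2), Games (id 10, lev 2).
Iteration 3: no rows with parent in {9,10}; recursion stops.
Total rows emitted: 5.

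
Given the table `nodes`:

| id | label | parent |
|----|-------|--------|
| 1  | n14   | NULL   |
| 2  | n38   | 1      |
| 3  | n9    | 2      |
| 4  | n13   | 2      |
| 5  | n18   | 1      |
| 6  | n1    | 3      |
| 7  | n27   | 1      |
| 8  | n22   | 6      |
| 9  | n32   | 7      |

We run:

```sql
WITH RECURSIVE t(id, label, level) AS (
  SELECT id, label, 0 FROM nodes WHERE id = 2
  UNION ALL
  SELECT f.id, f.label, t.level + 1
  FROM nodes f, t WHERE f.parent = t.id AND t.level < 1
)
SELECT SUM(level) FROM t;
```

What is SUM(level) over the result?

Base: id=2 (n38) at level 0.
Iteration 1: rows with parent in {2} -> n9 (id 3, level 1), n13 (id 4, level 1).
Iteration 2: level < 1 fails for all current rows; recursion stops.
SUM(level) = 0 + 1 + 1 = 2.

2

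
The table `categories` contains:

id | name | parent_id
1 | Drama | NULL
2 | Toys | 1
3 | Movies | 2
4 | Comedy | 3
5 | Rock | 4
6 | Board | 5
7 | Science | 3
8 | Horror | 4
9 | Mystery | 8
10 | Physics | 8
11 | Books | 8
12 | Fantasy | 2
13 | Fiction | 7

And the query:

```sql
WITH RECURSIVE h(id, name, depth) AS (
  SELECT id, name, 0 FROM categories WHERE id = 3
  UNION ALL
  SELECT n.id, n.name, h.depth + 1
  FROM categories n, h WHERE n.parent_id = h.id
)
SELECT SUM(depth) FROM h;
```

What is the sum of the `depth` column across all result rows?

Base: id=3 (Movies) at depth 0.
Iteration 1: rows with parent_id in {3} -> Comedy (id 4, depth 1), Science (id 7, depth 1).
Iteration 2: rows with parent_id in {4,7} -> Rock (id 5, depth 2), Horror (id 8, depth 2), Fiction (id 13, depth 2).
Iteration 3: rows with parent_id in {5,8,13} -> Board (id 6, depth 3), Mystery (id 9, depth 3), Physics (id 10, depth 3), Books (id 11, depth 3).
Iteration 4: no rows with parent_id in {6,9,10,11}; recursion stops.
SUM(depth) = 0 + 1 + 1 + 2 + 2 + 2 + 3 + 3 + 3 + 3 = 20.

20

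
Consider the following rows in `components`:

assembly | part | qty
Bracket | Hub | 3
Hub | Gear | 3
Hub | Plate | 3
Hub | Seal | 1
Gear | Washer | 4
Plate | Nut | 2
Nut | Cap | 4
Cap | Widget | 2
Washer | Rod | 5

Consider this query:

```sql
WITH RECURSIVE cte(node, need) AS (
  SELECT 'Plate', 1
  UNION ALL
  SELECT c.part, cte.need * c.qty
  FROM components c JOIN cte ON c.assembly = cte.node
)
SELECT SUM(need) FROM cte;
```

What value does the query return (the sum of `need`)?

Base: (Plate, need=1).
Iteration 1: components of {Plate} -> Nut = 1*2 = 2.
Iteration 2: components of {Nut} -> Cap = 2*4 = 8.
Iteration 3: components of {Cap} -> Widget = 8*2 = 16.
Iteration 4: no further components; recursion stops.
SUM(need) = 1 + 2 + 8 + 16 = 27.

27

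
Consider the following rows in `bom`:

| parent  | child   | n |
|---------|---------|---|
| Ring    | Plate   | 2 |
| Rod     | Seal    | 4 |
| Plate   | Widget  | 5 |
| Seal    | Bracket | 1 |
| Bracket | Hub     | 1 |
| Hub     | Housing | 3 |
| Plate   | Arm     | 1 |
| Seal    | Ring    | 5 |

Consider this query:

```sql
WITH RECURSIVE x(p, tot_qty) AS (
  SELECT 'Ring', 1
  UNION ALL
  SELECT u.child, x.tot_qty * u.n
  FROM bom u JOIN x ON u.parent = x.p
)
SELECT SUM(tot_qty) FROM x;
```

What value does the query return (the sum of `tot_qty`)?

15

Base: (Ring, tot_qty=1).
Iteration 1: components of {Ring} -> Plate = 1*2 = 2.
Iteration 2: components of {Plate} -> Arm = 2*1 = 2, Widget = 2*5 = 10.
Iteration 3: no further components; recursion stops.
SUM(tot_qty) = 1 + 2 + 2 + 10 = 15.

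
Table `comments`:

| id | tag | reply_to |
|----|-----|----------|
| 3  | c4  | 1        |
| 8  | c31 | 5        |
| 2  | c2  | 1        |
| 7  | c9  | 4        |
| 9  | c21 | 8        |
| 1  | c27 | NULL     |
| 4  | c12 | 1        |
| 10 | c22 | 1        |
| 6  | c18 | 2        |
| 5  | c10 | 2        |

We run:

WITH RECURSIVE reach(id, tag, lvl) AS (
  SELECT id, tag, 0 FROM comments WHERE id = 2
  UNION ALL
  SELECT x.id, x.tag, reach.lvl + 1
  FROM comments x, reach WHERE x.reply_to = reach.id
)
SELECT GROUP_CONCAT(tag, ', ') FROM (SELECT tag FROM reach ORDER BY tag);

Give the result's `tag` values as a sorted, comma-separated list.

c10, c18, c2, c21, c31

Base: id=2 (c2) at lvl 0.
Iteration 1: rows with reply_to in {2} -> c10 (id 5, lvl 1), c18 (id 6, lvl 1).
Iteration 2: rows with reply_to in {5,6} -> c31 (id 8, lvl 2).
Iteration 3: rows with reply_to in {8} -> c21 (id 9, lvl 3).
Iteration 4: no rows with reply_to in {9}; recursion stops.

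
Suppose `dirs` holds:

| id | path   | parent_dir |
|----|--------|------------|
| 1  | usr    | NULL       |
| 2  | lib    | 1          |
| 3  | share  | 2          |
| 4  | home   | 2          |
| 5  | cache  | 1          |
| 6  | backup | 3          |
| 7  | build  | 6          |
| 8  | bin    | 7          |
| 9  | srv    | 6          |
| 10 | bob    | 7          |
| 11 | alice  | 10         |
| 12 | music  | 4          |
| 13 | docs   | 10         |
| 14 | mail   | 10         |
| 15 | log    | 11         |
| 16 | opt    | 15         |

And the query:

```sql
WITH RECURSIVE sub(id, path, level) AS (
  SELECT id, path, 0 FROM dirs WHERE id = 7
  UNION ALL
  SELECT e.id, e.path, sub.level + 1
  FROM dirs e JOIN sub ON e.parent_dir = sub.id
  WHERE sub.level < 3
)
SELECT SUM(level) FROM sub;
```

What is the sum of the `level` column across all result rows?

11

Base: id=7 (build) at level 0.
Iteration 1: rows with parent_dir in {7} -> bin (id 8, level 1), bob (id 10, level 1).
Iteration 2: rows with parent_dir in {8,10} -> alice (id 11, level 2), docs (id 13, level 2), mail (id 14, level 2).
Iteration 3: rows with parent_dir in {11,13,14} -> log (id 15, level 3).
Iteration 4: level < 3 fails for all current rows; recursion stops.
SUM(level) = 0 + 1 + 1 + 2 + 2 + 2 + 3 = 11.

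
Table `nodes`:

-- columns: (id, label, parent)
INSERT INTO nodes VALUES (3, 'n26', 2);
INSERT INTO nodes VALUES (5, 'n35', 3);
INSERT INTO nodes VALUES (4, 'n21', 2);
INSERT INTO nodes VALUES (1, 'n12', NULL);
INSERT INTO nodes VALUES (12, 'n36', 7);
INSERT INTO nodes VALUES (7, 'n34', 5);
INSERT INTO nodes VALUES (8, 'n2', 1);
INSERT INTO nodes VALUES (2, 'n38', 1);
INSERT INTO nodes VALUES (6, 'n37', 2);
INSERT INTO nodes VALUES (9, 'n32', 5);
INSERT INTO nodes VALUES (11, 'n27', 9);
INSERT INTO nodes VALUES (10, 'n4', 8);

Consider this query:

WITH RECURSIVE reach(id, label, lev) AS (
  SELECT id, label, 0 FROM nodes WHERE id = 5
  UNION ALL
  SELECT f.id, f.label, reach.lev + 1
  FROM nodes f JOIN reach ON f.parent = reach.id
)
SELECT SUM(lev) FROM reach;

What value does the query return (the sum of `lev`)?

6

Base: id=5 (n35) at lev 0.
Iteration 1: rows with parent in {5} -> n34 (id 7, lev 1), n32 (id 9, lev 1).
Iteration 2: rows with parent in {7,9} -> n27 (id 11, lev 2), n36 (id 12, lev 2).
Iteration 3: no rows with parent in {11,12}; recursion stops.
SUM(lev) = 0 + 1 + 1 + 2 + 2 = 6.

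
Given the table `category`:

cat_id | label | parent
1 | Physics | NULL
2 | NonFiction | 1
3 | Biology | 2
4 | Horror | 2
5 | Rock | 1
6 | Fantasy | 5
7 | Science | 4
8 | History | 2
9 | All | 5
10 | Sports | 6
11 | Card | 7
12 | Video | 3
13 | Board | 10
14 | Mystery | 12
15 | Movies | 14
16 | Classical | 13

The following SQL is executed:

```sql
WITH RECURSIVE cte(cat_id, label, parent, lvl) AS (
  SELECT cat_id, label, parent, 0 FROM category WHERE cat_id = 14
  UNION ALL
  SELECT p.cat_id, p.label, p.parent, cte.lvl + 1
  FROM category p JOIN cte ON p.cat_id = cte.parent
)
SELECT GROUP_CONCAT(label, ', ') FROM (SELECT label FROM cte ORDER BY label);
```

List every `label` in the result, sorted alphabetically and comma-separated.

Biology, Mystery, NonFiction, Physics, Video

Base: cat_id=14 (Mystery), parent=12, lvl 0.
Iteration 1: join on cat_id=12 -> Video (id 12, parent=3, lvl 1).
Iteration 2: join on cat_id=3 -> Biology (id 3, parent=2, lvl 2).
Iteration 3: join on cat_id=2 -> NonFiction (id 2, parent=1, lvl 3).
Iteration 4: join on cat_id=1 -> Physics (id 1, parent=NULL, lvl 4).
Iteration 5: parent is NULL; no match; recursion stops.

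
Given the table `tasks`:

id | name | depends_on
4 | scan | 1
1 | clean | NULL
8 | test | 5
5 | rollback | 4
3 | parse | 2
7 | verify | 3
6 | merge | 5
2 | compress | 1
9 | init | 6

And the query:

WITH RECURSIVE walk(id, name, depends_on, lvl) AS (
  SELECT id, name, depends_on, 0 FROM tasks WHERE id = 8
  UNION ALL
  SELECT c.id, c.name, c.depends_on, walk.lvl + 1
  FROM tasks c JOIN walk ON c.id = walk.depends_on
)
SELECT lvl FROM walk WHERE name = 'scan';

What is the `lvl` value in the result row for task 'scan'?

Base: id=8 (test), depends_on=5, lvl 0.
Iteration 1: join on id=5 -> rollback (id 5, depends_on=4, lvl 1).
Iteration 2: join on id=4 -> scan (id 4, depends_on=1, lvl 2).
Iteration 3: join on id=1 -> clean (id 1, depends_on=NULL, lvl 3).
Iteration 4: depends_on is NULL; no match; recursion stops.

2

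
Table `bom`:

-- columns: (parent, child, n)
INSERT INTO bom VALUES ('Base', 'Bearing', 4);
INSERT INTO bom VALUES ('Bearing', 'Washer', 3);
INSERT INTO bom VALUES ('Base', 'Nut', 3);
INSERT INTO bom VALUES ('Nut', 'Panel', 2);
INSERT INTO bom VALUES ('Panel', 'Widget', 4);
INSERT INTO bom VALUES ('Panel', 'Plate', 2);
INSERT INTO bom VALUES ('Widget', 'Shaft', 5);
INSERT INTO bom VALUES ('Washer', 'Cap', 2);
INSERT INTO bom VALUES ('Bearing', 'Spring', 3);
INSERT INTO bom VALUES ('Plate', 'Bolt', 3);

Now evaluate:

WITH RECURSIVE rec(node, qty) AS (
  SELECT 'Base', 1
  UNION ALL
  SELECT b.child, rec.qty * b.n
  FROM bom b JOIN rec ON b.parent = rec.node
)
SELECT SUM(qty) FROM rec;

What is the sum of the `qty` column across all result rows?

Base: (Base, qty=1).
Iteration 1: components of {Base} -> Bearing = 1*4 = 4, Nut = 1*3 = 3.
Iteration 2: components of {Bearing,Nut} -> Panel = 3*2 = 6, Spring = 4*3 = 12, Washer = 4*3 = 12.
Iteration 3: components of {Panel,Spring,Washer} -> Cap = 12*2 = 24, Plate = 6*2 = 12, Widget = 6*4 = 24.
Iteration 4: components of {Cap,Plate,Widget} -> Bolt = 12*3 = 36, Shaft = 24*5 = 120.
Iteration 5: no further components; recursion stops.
SUM(qty) = 1 + 4 + 3 + 12 + 12 + 6 + 24 + 24 + 12 + 120 + 36 = 254.

254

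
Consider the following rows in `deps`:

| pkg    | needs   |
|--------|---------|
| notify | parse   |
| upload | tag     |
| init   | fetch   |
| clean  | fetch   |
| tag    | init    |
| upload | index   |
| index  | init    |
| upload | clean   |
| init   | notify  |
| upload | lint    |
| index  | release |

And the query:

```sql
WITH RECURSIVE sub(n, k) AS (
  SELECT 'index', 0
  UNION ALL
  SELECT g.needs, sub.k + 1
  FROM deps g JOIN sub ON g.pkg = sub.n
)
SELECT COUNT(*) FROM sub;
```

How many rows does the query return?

6

Base: (index, k=0).
Iteration 1: edges from {index} -> (init, k=1), (release, k=1).
Iteration 2: edges from {init,release} -> (fetch, k=2), (notify, k=2).
Iteration 3: edges from {fetch,notify} -> (parse, k=3).
Iteration 4: no outgoing edges from {parse}; recursion stops.
Total rows emitted: 6.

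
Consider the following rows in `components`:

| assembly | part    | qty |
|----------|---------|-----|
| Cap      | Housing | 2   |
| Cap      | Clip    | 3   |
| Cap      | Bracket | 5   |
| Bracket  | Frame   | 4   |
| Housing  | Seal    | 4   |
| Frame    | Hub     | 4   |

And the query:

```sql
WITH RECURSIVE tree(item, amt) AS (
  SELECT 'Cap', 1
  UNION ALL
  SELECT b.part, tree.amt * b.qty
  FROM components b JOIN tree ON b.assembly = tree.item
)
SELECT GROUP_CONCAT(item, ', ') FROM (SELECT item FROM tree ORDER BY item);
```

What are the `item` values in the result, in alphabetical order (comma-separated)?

Base: (Cap, amt=1).
Iteration 1: components of {Cap} -> Bracket = 1*5 = 5, Clip = 1*3 = 3, Housing = 1*2 = 2.
Iteration 2: components of {Bracket,Clip,Housing} -> Frame = 5*4 = 20, Seal = 2*4 = 8.
Iteration 3: components of {Frame,Seal} -> Hub = 20*4 = 80.
Iteration 4: no further components; recursion stops.

Bracket, Cap, Clip, Frame, Housing, Hub, Seal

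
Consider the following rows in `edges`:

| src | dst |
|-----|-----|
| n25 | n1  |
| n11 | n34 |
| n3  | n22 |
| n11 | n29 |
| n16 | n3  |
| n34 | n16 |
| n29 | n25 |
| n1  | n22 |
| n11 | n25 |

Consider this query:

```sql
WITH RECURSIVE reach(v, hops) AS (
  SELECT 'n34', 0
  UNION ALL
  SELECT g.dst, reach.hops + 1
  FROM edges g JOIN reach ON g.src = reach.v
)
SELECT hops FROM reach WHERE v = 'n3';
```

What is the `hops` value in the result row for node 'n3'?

Base: (n34, hops=0).
Iteration 1: edges from {n34} -> (n16, hops=1).
Iteration 2: edges from {n16} -> (n3, hops=2).
Iteration 3: edges from {n3} -> (n22, hops=3).
Iteration 4: no outgoing edges from {n22}; recursion stops.

2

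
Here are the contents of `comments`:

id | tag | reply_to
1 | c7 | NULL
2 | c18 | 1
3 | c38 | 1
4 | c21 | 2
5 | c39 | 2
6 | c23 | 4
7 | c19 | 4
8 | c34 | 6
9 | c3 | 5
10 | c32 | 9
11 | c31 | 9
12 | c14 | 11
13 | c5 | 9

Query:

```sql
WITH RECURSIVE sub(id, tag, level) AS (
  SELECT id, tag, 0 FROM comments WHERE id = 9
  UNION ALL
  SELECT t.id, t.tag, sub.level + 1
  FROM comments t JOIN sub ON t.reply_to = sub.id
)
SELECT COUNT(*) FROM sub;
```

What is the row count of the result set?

Base: id=9 (c3) at level 0.
Iteration 1: rows with reply_to in {9} -> c32 (id 10, level 1), c31 (id 11, level 1), c5 (id 13, level 1).
Iteration 2: rows with reply_to in {10,11,13} -> c14 (id 12, level 2).
Iteration 3: no rows with reply_to in {12}; recursion stops.
Total rows emitted: 5.

5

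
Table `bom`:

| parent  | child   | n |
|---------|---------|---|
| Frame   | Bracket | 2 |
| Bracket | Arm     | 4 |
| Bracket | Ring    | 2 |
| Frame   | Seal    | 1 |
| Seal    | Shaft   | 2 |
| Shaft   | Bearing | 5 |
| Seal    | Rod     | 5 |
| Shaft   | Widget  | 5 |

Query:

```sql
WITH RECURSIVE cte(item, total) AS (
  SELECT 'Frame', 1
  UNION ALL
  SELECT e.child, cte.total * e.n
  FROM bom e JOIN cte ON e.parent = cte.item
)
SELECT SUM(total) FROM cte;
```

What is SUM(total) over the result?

Base: (Frame, total=1).
Iteration 1: components of {Frame} -> Bracket = 1*2 = 2, Seal = 1*1 = 1.
Iteration 2: components of {Bracket,Seal} -> Arm = 2*4 = 8, Ring = 2*2 = 4, Rod = 1*5 = 5, Shaft = 1*2 = 2.
Iteration 3: components of {Arm,Ring,Rod,Shaft} -> Bearing = 2*5 = 10, Widget = 2*5 = 10.
Iteration 4: no further components; recursion stops.
SUM(total) = 1 + 2 + 1 + 8 + 4 + 2 + 5 + 10 + 10 = 43.

43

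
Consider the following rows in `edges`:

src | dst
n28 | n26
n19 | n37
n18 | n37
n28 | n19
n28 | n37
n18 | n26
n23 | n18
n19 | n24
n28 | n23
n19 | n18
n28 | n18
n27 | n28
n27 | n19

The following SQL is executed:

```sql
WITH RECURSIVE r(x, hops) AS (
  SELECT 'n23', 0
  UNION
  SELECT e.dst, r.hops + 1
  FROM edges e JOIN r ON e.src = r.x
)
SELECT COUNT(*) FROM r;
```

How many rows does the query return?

4

Base: (n23, hops=0).
Iteration 1: edges from {n23} -> (n18, hops=1).
Iteration 2: edges from {n18} -> (n26, hops=2), (n37, hops=2).
Iteration 3: no outgoing edges from {n26,n37}; recursion stops.
Total rows emitted: 4.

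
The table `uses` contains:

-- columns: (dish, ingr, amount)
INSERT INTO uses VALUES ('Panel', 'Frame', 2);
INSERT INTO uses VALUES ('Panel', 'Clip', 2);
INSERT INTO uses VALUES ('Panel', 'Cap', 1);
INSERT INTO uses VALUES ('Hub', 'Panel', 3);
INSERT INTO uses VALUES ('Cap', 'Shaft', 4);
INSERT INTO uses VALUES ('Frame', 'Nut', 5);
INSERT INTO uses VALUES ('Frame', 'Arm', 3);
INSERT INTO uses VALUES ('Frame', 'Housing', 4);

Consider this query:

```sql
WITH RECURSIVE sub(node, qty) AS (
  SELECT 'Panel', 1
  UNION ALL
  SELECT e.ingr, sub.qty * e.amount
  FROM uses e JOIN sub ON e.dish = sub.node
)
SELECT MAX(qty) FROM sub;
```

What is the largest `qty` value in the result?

Base: (Panel, qty=1).
Iteration 1: components of {Panel} -> Cap = 1*1 = 1, Clip = 1*2 = 2, Frame = 1*2 = 2.
Iteration 2: components of {Cap,Clip,Frame} -> Arm = 2*3 = 6, Housing = 2*4 = 8, Nut = 2*5 = 10, Shaft = 1*4 = 4.
Iteration 3: no further components; recursion stops.
qty values: 1, 2, 2, 1, 10, 8, 6, 4; the maximum is 10.

10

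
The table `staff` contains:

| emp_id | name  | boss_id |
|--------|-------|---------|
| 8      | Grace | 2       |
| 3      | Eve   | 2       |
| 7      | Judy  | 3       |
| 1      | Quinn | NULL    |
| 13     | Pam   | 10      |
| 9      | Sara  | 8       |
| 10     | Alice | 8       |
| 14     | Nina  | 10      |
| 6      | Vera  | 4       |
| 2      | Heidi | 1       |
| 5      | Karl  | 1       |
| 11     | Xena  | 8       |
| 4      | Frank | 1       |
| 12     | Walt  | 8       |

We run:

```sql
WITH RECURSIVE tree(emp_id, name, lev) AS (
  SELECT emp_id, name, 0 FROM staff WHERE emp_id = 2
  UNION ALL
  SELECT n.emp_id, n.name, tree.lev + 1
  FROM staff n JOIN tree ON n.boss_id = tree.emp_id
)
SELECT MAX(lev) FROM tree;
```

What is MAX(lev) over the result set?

3

Base: emp_id=2 (Heidi) at lev 0.
Iteration 1: rows with boss_id in {2} -> Eve (id 3, lev 1), Grace (id 8, lev 1).
Iteration 2: rows with boss_id in {3,8} -> Judy (id 7, lev 2), Sara (id 9, lev 2), Alice (id 10, lev 2), Xena (id 11, lev 2), Walt (id 12, lev 2).
Iteration 3: rows with boss_id in {7,9,10,11,12} -> Pam (id 13, lev 3), Nina (id 14, lev 3).
Iteration 4: no rows with boss_id in {13,14}; recursion stops.
lev values: 0, 1, 1, 2, 2, 2, 2, 2, 3, 3; the maximum is 3.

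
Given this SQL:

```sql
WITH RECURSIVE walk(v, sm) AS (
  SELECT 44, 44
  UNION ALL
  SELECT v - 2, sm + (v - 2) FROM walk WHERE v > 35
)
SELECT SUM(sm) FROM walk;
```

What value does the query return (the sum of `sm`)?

Base: v=44, sm=44.
Iteration 1: 44 > 35 holds -> v = 44 - 2 = 42, sm = 44 + 42 = 86.
Iteration 2: 42 > 35 holds -> v = 42 - 2 = 40, sm = 86 + 40 = 126.
Iteration 3: 40 > 35 holds -> v = 40 - 2 = 38, sm = 126 + 38 = 164.
Iteration 4: 38 > 35 holds -> v = 38 - 2 = 36, sm = 164 + 36 = 200.
Iteration 5: 36 > 35 holds -> v = 36 - 2 = 34, sm = 200 + 34 = 234.
Iteration 6: 34 > 35 fails; recursion stops.
SUM(sm) = 44 + 86 + 126 + 164 + 200 + 234 = 854.

854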